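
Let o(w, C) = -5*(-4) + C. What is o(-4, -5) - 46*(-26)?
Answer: 1211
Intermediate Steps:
o(w, C) = 20 + C
o(-4, -5) - 46*(-26) = (20 - 5) - 46*(-26) = 15 + 1196 = 1211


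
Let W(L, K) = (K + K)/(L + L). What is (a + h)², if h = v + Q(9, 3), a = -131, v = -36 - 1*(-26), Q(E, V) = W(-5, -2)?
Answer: 494209/25 ≈ 19768.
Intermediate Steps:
W(L, K) = K/L (W(L, K) = (2*K)/((2*L)) = (2*K)*(1/(2*L)) = K/L)
Q(E, V) = ⅖ (Q(E, V) = -2/(-5) = -2*(-⅕) = ⅖)
v = -10 (v = -36 + 26 = -10)
h = -48/5 (h = -10 + ⅖ = -48/5 ≈ -9.6000)
(a + h)² = (-131 - 48/5)² = (-703/5)² = 494209/25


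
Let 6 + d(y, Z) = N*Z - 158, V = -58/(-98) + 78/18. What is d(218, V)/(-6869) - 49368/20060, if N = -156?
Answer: -230881026/99291395 ≈ -2.3253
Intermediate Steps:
V = 724/147 (V = -58*(-1/98) + 78*(1/18) = 29/49 + 13/3 = 724/147 ≈ 4.9252)
d(y, Z) = -164 - 156*Z (d(y, Z) = -6 + (-156*Z - 158) = -6 + (-158 - 156*Z) = -164 - 156*Z)
d(218, V)/(-6869) - 49368/20060 = (-164 - 156*724/147)/(-6869) - 49368/20060 = (-164 - 37648/49)*(-1/6869) - 49368*1/20060 = -45684/49*(-1/6869) - 726/295 = 45684/336581 - 726/295 = -230881026/99291395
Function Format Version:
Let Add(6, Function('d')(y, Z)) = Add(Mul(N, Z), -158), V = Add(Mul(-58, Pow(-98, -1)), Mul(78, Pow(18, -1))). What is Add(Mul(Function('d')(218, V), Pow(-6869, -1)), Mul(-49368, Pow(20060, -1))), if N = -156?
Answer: Rational(-230881026, 99291395) ≈ -2.3253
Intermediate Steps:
V = Rational(724, 147) (V = Add(Mul(-58, Rational(-1, 98)), Mul(78, Rational(1, 18))) = Add(Rational(29, 49), Rational(13, 3)) = Rational(724, 147) ≈ 4.9252)
Function('d')(y, Z) = Add(-164, Mul(-156, Z)) (Function('d')(y, Z) = Add(-6, Add(Mul(-156, Z), -158)) = Add(-6, Add(-158, Mul(-156, Z))) = Add(-164, Mul(-156, Z)))
Add(Mul(Function('d')(218, V), Pow(-6869, -1)), Mul(-49368, Pow(20060, -1))) = Add(Mul(Add(-164, Mul(-156, Rational(724, 147))), Pow(-6869, -1)), Mul(-49368, Pow(20060, -1))) = Add(Mul(Add(-164, Rational(-37648, 49)), Rational(-1, 6869)), Mul(-49368, Rational(1, 20060))) = Add(Mul(Rational(-45684, 49), Rational(-1, 6869)), Rational(-726, 295)) = Add(Rational(45684, 336581), Rational(-726, 295)) = Rational(-230881026, 99291395)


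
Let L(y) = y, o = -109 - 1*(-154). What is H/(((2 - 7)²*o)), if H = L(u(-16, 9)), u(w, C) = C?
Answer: 1/125 ≈ 0.0080000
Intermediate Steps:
o = 45 (o = -109 + 154 = 45)
H = 9
H/(((2 - 7)²*o)) = 9/(((2 - 7)²*45)) = 9/(((-5)²*45)) = 9/((25*45)) = 9/1125 = 9*(1/1125) = 1/125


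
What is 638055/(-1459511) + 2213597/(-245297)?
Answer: -3387282148402/358013669767 ≈ -9.4613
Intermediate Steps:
638055/(-1459511) + 2213597/(-245297) = 638055*(-1/1459511) + 2213597*(-1/245297) = -638055/1459511 - 2213597/245297 = -3387282148402/358013669767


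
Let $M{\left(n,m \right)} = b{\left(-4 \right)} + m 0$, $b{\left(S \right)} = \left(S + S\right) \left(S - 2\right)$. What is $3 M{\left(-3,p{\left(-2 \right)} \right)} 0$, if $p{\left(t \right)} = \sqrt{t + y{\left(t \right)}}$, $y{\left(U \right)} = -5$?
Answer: $0$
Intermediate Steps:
$b{\left(S \right)} = 2 S \left(-2 + S\right)$
$p{\left(t \right)} = \sqrt{-5 + t}$ ($p{\left(t \right)} = \sqrt{t - 5} = \sqrt{-5 + t}$)
$M{\left(n,m \right)} = 48$ ($M{\left(n,m \right)} = 2 \left(-4\right) \left(-2 - 4\right) + m 0 = 2 \left(-4\right) \left(-6\right) + 0 = 48 + 0 = 48$)
$3 M{\left(-3,p{\left(-2 \right)} \right)} 0 = 3 \cdot 48 \cdot 0 = 144 \cdot 0 = 0$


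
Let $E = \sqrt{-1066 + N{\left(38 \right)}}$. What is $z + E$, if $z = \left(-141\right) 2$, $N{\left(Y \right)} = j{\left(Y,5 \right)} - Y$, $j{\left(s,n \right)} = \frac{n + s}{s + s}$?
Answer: $-282 + \frac{i \sqrt{1593359}}{38} \approx -282.0 + 33.218 i$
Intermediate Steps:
$j{\left(s,n \right)} = \frac{n + s}{2 s}$
$N{\left(Y \right)} = - Y + \frac{5 + Y}{2 Y}$ ($N{\left(Y \right)} = \frac{5 + Y}{2 Y} - Y = - Y + \frac{5 + Y}{2 Y}$)
$z = -282$
$E = \frac{i \sqrt{1593359}}{38}$ ($E = \sqrt{-1066 + \left(\frac{1}{2} - 38 + \frac{5}{2 \cdot 38}\right)} = \sqrt{-1066 + \left(\frac{1}{2} - 38 + \frac{5}{2} \cdot \frac{1}{38}\right)} = \sqrt{-1066 + \left(\frac{1}{2} - 38 + \frac{5}{76}\right)} = \sqrt{-1066 - \frac{2845}{76}} = \sqrt{- \frac{83861}{76}} = \frac{i \sqrt{1593359}}{38} \approx 33.218 i$)
$z + E = -282 + \frac{i \sqrt{1593359}}{38}$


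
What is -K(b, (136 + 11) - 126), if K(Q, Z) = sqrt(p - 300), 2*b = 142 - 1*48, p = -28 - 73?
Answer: -I*sqrt(401) ≈ -20.025*I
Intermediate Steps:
p = -101
b = 47 (b = (142 - 1*48)/2 = (142 - 48)/2 = (1/2)*94 = 47)
K(Q, Z) = I*sqrt(401) (K(Q, Z) = sqrt(-101 - 300) = sqrt(-401) = I*sqrt(401))
-K(b, (136 + 11) - 126) = -I*sqrt(401)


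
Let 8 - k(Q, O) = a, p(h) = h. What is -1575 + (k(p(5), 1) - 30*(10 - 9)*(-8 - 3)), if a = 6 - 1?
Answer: -1242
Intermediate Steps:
a = 5
k(Q, O) = 3 (k(Q, O) = 8 - 1*5 = 8 - 5 = 3)
-1575 + (k(p(5), 1) - 30*(10 - 9)*(-8 - 3)) = -1575 + (3 - 30*(10 - 9)*(-8 - 3)) = -1575 + (3 - 30*(-11)) = -1575 + (3 + 330) = -1575 + 333 = -1242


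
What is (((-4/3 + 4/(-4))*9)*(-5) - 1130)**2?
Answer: 1050625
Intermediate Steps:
(((-4/3 + 4/(-4))*9)*(-5) - 1130)**2 = (((-4*1/3 + 4*(-1/4))*9)*(-5) - 1130)**2 = (((-4/3 - 1)*9)*(-5) - 1130)**2 = (-7/3*9*(-5) - 1130)**2 = (-21*(-5) - 1130)**2 = (105 - 1130)**2 = (-1025)**2 = 1050625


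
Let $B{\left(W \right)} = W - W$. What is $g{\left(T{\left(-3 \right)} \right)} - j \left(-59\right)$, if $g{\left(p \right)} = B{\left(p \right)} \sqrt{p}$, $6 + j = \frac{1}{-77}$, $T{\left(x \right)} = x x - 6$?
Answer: $- \frac{27317}{77} \approx -354.77$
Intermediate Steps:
$B{\left(W \right)} = 0$
$T{\left(x \right)} = -6 + x^{2}$ ($T{\left(x \right)} = x^{2} - 6 = -6 + x^{2}$)
$j = - \frac{463}{77}$ ($j = -6 + \frac{1}{-77} = -6 - \frac{1}{77} = - \frac{463}{77} \approx -6.013$)
$g{\left(p \right)} = 0$ ($g{\left(p \right)} = 0 \sqrt{p} = 0$)
$g{\left(T{\left(-3 \right)} \right)} - j \left(-59\right) = 0 - \left(- \frac{463}{77}\right) \left(-59\right) = 0 - \frac{27317}{77} = - \frac{27317}{77}$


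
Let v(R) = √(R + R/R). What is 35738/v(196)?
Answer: 35738*√197/197 ≈ 2546.2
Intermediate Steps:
v(R) = √(1 + R) (v(R) = √(R + 1) = √(1 + R))
35738/v(196) = 35738/(√(1 + 196)) = 35738/(√197) = 35738*(√197/197) = 35738*√197/197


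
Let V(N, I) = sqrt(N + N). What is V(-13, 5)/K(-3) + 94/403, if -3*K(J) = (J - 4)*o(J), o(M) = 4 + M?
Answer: 94/403 + 3*I*sqrt(26)/7 ≈ 0.23325 + 2.1853*I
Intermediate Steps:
V(N, I) = sqrt(2)*sqrt(N) (V(N, I) = sqrt(2*N) = sqrt(2)*sqrt(N))
K(J) = -(-4 + J)*(4 + J)/3 (K(J) = -(J - 4)*(4 + J)/3 = -(-4 + J)*(4 + J)/3)
V(-13, 5)/K(-3) + 94/403 = (sqrt(2)*sqrt(-13))/(16/3 - 1/3*(-3)**2) + 94/403 = (sqrt(2)*(I*sqrt(13)))/(16/3 - 1/3*9) + 94*(1/403) = (I*sqrt(26))/(16/3 - 3) + 94/403 = (I*sqrt(26))/(7/3) + 94/403 = (I*sqrt(26))*(3/7) + 94/403 = 3*I*sqrt(26)/7 + 94/403 = 94/403 + 3*I*sqrt(26)/7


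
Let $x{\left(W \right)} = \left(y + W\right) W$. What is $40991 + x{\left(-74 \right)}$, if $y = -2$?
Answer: $46615$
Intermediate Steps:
$x{\left(W \right)} = W \left(-2 + W\right)$ ($x{\left(W \right)} = \left(-2 + W\right) W = W \left(-2 + W\right)$)
$40991 + x{\left(-74 \right)} = 40991 - 74 \left(-2 - 74\right) = 40991 - -5624 = 40991 + 5624 = 46615$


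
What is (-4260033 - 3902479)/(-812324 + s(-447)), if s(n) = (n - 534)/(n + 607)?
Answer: 1306001920/129972821 ≈ 10.048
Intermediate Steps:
s(n) = (-534 + n)/(607 + n)
(-4260033 - 3902479)/(-812324 + s(-447)) = (-4260033 - 3902479)/(-812324 + (-534 - 447)/(607 - 447)) = -8162512/(-812324 - 981/160) = -8162512/(-129972821/160) = -8162512*(-160/129972821) = 1306001920/129972821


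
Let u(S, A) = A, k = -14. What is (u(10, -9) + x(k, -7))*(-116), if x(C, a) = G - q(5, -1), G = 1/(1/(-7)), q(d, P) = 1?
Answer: 1972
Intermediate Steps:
G = -7 (G = 1/(-⅐) = -7)
x(C, a) = -8 (x(C, a) = -7 - 1*1 = -7 - 1 = -8)
(u(10, -9) + x(k, -7))*(-116) = (-9 - 8)*(-116) = -17*(-116) = 1972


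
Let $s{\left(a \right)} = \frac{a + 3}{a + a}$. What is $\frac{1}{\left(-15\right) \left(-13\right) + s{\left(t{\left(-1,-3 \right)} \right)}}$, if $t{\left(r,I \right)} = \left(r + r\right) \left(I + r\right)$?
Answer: $\frac{16}{3131} \approx 0.0051102$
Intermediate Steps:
$t{\left(r,I \right)} = 2 r \left(I + r\right)$
$s{\left(a \right)} = \frac{3 + a}{2 a}$
$\frac{1}{\left(-15\right) \left(-13\right) + s{\left(t{\left(-1,-3 \right)} \right)}} = \frac{1}{\left(-15\right) \left(-13\right) + \frac{3 + 2 \left(-1\right) \left(-3 - 1\right)}{2 \cdot 2 \left(-1\right) \left(-3 - 1\right)}} = \frac{1}{195 + \frac{3 + 2 \left(-1\right) \left(-4\right)}{2 \cdot 2 \left(-1\right) \left(-4\right)}} = \frac{1}{195 + \frac{3 + 8}{2 \cdot 8}} = \frac{1}{195 + \frac{1}{2} \cdot \frac{1}{8} \cdot 11} = \frac{1}{195 + \frac{11}{16}} = \frac{1}{\frac{3131}{16}} = \frac{16}{3131}$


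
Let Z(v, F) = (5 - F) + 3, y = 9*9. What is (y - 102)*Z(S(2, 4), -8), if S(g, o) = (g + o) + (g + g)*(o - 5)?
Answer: -336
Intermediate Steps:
y = 81
S(g, o) = g + o + 2*g*(-5 + o) (S(g, o) = (g + o) + (2*g)*(-5 + o) = (g + o) + 2*g*(-5 + o) = g + o + 2*g*(-5 + o))
Z(v, F) = 8 - F
(y - 102)*Z(S(2, 4), -8) = (81 - 102)*(8 - 1*(-8)) = -21*(8 + 8) = -21*16 = -336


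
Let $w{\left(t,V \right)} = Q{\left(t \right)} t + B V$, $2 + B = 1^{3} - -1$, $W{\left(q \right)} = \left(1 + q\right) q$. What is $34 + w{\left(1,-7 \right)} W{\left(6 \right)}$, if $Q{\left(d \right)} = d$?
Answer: $76$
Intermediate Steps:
$W{\left(q \right)} = q \left(1 + q\right)$
$B = 0$ ($B = -2 + \left(1^{3} - -1\right) = -2 + \left(1 + 1\right) = -2 + 2 = 0$)
$w{\left(t,V \right)} = t^{2}$ ($w{\left(t,V \right)} = t t + 0 V = t^{2} + 0 = t^{2}$)
$34 + w{\left(1,-7 \right)} W{\left(6 \right)} = 34 + 1^{2} \cdot 6 \left(1 + 6\right) = 34 + 1 \cdot 6 \cdot 7 = 34 + 1 \cdot 42 = 34 + 42 = 76$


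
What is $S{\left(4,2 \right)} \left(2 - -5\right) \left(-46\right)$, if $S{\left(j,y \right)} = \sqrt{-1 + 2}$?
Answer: $-322$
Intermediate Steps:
$S{\left(j,y \right)} = 1$ ($S{\left(j,y \right)} = \sqrt{1} = 1$)
$S{\left(4,2 \right)} \left(2 - -5\right) \left(-46\right) = 1 \left(2 - -5\right) \left(-46\right) = 1 \left(2 + 5\right) \left(-46\right) = 1 \cdot 7 \left(-46\right) = 7 \left(-46\right) = -322$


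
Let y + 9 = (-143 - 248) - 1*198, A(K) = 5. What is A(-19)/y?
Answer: -5/598 ≈ -0.0083612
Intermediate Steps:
y = -598 (y = -9 + ((-143 - 248) - 1*198) = -9 + (-391 - 198) = -9 - 589 = -598)
A(-19)/y = 5/(-598) = 5*(-1/598) = -5/598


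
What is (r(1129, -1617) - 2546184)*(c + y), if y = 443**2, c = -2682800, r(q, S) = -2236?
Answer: 6336776299420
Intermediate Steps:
y = 196249
(r(1129, -1617) - 2546184)*(c + y) = (-2236 - 2546184)*(-2682800 + 196249) = -2548420*(-2486551) = 6336776299420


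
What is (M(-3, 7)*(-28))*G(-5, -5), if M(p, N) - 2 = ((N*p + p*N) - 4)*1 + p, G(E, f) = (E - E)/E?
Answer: 0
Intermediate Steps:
G(E, f) = 0 (G(E, f) = 0/E = 0)
M(p, N) = -2 + p + 2*N*p (M(p, N) = 2 + (((N*p + p*N) - 4)*1 + p) = 2 + (((N*p + N*p) - 4)*1 + p) = 2 + ((2*N*p - 4)*1 + p) = 2 + ((-4 + 2*N*p)*1 + p) = 2 + ((-4 + 2*N*p) + p) = 2 + (-4 + p + 2*N*p) = -2 + p + 2*N*p)
(M(-3, 7)*(-28))*G(-5, -5) = ((-2 - 3 + 2*7*(-3))*(-28))*0 = ((-2 - 3 - 42)*(-28))*0 = -47*(-28)*0 = 1316*0 = 0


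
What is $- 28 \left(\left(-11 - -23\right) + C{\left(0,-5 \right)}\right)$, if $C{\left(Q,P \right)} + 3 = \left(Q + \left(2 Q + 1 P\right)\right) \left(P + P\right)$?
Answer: $-1652$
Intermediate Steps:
$C{\left(Q,P \right)} = -3 + 2 P \left(P + 3 Q\right)$ ($C{\left(Q,P \right)} = -3 + \left(Q + \left(2 Q + 1 P\right)\right) \left(P + P\right) = -3 + \left(Q + \left(2 Q + P\right)\right) 2 P = -3 + \left(Q + \left(P + 2 Q\right)\right) 2 P = -3 + \left(P + 3 Q\right) 2 P = -3 + 2 P \left(P + 3 Q\right)$)
$- 28 \left(\left(-11 - -23\right) + C{\left(0,-5 \right)}\right) = - 28 \left(\left(-11 - -23\right) + \left(-3 + 2 \left(-5\right)^{2} + 6 \left(-5\right) 0\right)\right) = - 28 \left(\left(-11 + 23\right) + \left(-3 + 2 \cdot 25 + 0\right)\right) = - 28 \left(12 + \left(-3 + 50 + 0\right)\right) = - 28 \left(12 + 47\right) = \left(-28\right) 59 = -1652$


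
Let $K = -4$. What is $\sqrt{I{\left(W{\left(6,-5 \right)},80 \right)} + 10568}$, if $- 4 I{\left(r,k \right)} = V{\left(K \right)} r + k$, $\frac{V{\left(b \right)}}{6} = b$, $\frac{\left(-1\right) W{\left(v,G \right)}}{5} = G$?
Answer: $\sqrt{10698} \approx 103.43$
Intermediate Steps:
$W{\left(v,G \right)} = - 5 G$
$V{\left(b \right)} = 6 b$
$I{\left(r,k \right)} = 6 r - \frac{k}{4}$ ($I{\left(r,k \right)} = - \frac{6 \left(-4\right) r + k}{4} = - \frac{- 24 r + k}{4} = - \frac{k - 24 r}{4} = 6 r - \frac{k}{4}$)
$\sqrt{I{\left(W{\left(6,-5 \right)},80 \right)} + 10568} = \sqrt{\left(6 \left(\left(-5\right) \left(-5\right)\right) - 20\right) + 10568} = \sqrt{\left(6 \cdot 25 - 20\right) + 10568} = \sqrt{\left(150 - 20\right) + 10568} = \sqrt{130 + 10568} = \sqrt{10698}$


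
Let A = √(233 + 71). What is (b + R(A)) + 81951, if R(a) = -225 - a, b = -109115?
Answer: -27389 - 4*√19 ≈ -27406.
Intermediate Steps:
A = 4*√19 (A = √304 = 4*√19 ≈ 17.436)
(b + R(A)) + 81951 = (-109115 + (-225 - 4*√19)) + 81951 = (-109340 - 4*√19) + 81951 = -27389 - 4*√19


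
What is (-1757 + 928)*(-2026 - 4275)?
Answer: 5223529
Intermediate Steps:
(-1757 + 928)*(-2026 - 4275) = -829*(-6301) = 5223529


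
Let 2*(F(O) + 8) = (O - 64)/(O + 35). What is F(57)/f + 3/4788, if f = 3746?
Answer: -417805/275016336 ≈ -0.0015192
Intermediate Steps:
F(O) = -8 + (-64 + O)/(2*(35 + O)) (F(O) = -8 + ((O - 64)/(O + 35))/2 = -8 + ((-64 + O)/(35 + O))/2 = -8 + (-64 + O)/(2*(35 + O)))
F(57)/f + 3/4788 = (3*(-208 - 5*57)/(2*(35 + 57)))/3746 + 3/4788 = ((3/2)*(-208 - 285)/92)*(1/3746) + 3*(1/4788) = ((3/2)*(1/92)*(-493))*(1/3746) + 1/1596 = -1479/184*1/3746 + 1/1596 = -1479/689264 + 1/1596 = -417805/275016336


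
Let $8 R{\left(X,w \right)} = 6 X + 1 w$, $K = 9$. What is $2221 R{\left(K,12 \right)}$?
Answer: $\frac{73293}{4} \approx 18323.0$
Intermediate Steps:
$R{\left(X,w \right)} = \frac{w}{8} + \frac{3 X}{4}$ ($R{\left(X,w \right)} = \frac{6 X + 1 w}{8} = \frac{6 X + w}{8} = \frac{w + 6 X}{8} = \frac{w}{8} + \frac{3 X}{4}$)
$2221 R{\left(K,12 \right)} = 2221 \left(\frac{1}{8} \cdot 12 + \frac{3}{4} \cdot 9\right) = 2221 \left(\frac{3}{2} + \frac{27}{4}\right) = 2221 \cdot \frac{33}{4} = \frac{73293}{4}$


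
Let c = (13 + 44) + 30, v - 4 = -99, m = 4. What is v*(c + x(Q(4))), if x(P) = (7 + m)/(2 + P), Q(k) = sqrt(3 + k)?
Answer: -22705/3 - 1045*sqrt(7)/3 ≈ -8489.9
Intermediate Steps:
v = -95 (v = 4 - 99 = -95)
x(P) = 11/(2 + P) (x(P) = (7 + 4)/(2 + P) = 11/(2 + P))
c = 87 (c = 57 + 30 = 87)
v*(c + x(Q(4))) = -95*(87 + 11/(2 + sqrt(3 + 4))) = -95*(87 + 11/(2 + sqrt(7))) = -8265 - 1045/(2 + sqrt(7))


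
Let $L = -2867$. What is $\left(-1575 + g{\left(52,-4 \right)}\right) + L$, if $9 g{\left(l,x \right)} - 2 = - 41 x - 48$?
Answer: $- \frac{39860}{9} \approx -4428.9$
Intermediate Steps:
$g{\left(l,x \right)} = - \frac{46}{9} - \frac{41 x}{9}$ ($g{\left(l,x \right)} = \frac{2}{9} + \frac{- 41 x - 48}{9} = \frac{2}{9} + \frac{-48 - 41 x}{9} = \frac{2}{9} - \left(\frac{16}{3} + \frac{41 x}{9}\right) = - \frac{46}{9} - \frac{41 x}{9}$)
$\left(-1575 + g{\left(52,-4 \right)}\right) + L = \left(-1575 - - \frac{118}{9}\right) - 2867 = \left(-1575 + \left(- \frac{46}{9} + \frac{164}{9}\right)\right) - 2867 = \left(-1575 + \frac{118}{9}\right) - 2867 = - \frac{14057}{9} - 2867 = - \frac{39860}{9}$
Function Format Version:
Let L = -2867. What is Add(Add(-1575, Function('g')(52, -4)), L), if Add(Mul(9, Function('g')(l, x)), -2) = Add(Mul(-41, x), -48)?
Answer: Rational(-39860, 9) ≈ -4428.9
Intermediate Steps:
Function('g')(l, x) = Add(Rational(-46, 9), Mul(Rational(-41, 9), x)) (Function('g')(l, x) = Add(Rational(2, 9), Mul(Rational(1, 9), Add(Mul(-41, x), -48))) = Add(Rational(2, 9), Mul(Rational(1, 9), Add(-48, Mul(-41, x)))) = Add(Rational(2, 9), Add(Rational(-16, 3), Mul(Rational(-41, 9), x))) = Add(Rational(-46, 9), Mul(Rational(-41, 9), x)))
Add(Add(-1575, Function('g')(52, -4)), L) = Add(Add(-1575, Add(Rational(-46, 9), Mul(Rational(-41, 9), -4))), -2867) = Add(Add(-1575, Add(Rational(-46, 9), Rational(164, 9))), -2867) = Add(Add(-1575, Rational(118, 9)), -2867) = Add(Rational(-14057, 9), -2867) = Rational(-39860, 9)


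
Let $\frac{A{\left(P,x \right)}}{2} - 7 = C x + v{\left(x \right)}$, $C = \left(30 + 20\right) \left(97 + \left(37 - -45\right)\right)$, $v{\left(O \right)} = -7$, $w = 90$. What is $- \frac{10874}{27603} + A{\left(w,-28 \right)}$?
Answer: $- \frac{13834634474}{27603} \approx -5.012 \cdot 10^{5}$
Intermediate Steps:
$C = 8950$ ($C = 50 \left(97 + \left(37 + 45\right)\right) = 50 \left(97 + 82\right) = 50 \cdot 179 = 8950$)
$A{\left(P,x \right)} = 17900 x$ ($A{\left(P,x \right)} = 14 + 2 \left(8950 x - 7\right) = 14 + 2 \left(-7 + 8950 x\right) = 14 + \left(-14 + 17900 x\right) = 17900 x$)
$- \frac{10874}{27603} + A{\left(w,-28 \right)} = - \frac{10874}{27603} + 17900 \left(-28\right) = \left(-10874\right) \frac{1}{27603} - 501200 = - \frac{10874}{27603} - 501200 = - \frac{13834634474}{27603}$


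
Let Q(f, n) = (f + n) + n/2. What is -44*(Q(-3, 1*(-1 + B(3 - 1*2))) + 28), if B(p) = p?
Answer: -1100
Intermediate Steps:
Q(f, n) = f + 3*n/2 (Q(f, n) = (f + n) + n*(½) = (f + n) + n/2 = f + 3*n/2)
-44*(Q(-3, 1*(-1 + B(3 - 1*2))) + 28) = -44*((-3 + 3*(1*(-1 + (3 - 1*2)))/2) + 28) = -44*((-3 + 3*(1*(-1 + (3 - 2)))/2) + 28) = -44*((-3 + 3*(1*(-1 + 1))/2) + 28) = -44*((-3 + 3*(1*0)/2) + 28) = -44*((-3 + (3/2)*0) + 28) = -44*((-3 + 0) + 28) = -44*(-3 + 28) = -44*25 = -1100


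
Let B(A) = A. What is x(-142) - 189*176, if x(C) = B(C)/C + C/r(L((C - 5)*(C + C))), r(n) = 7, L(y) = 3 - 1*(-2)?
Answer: -232983/7 ≈ -33283.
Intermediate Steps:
L(y) = 5 (L(y) = 3 + 2 = 5)
x(C) = 1 + C/7 (x(C) = C/C + C/7 = 1 + C*(⅐) = 1 + C/7)
x(-142) - 189*176 = (1 + (⅐)*(-142)) - 189*176 = (1 - 142/7) - 33264 = -135/7 - 33264 = -232983/7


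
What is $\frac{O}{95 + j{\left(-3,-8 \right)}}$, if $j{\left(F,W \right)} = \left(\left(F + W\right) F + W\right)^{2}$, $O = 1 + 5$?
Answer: $\frac{1}{120} \approx 0.0083333$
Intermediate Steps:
$O = 6$
$j{\left(F,W \right)} = \left(W + F \left(F + W\right)\right)^{2}$ ($j{\left(F,W \right)} = \left(F \left(F + W\right) + W\right)^{2} = \left(W + F \left(F + W\right)\right)^{2}$)
$\frac{O}{95 + j{\left(-3,-8 \right)}} = \frac{6}{95 + \left(-8 + \left(-3\right)^{2} - -24\right)^{2}} = \frac{6}{95 + \left(-8 + 9 + 24\right)^{2}} = \frac{6}{95 + 25^{2}} = \frac{6}{95 + 625} = \frac{6}{720} = 6 \cdot \frac{1}{720} = \frac{1}{120}$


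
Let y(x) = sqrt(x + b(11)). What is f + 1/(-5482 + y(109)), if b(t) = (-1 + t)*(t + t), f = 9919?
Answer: 298085732923/30051995 - sqrt(329)/30051995 ≈ 9919.0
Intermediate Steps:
b(t) = 2*t*(-1 + t) (b(t) = (-1 + t)*(2*t) = 2*t*(-1 + t))
y(x) = sqrt(220 + x) (y(x) = sqrt(x + 2*11*(-1 + 11)) = sqrt(x + 2*11*10) = sqrt(x + 220) = sqrt(220 + x))
f + 1/(-5482 + y(109)) = 9919 + 1/(-5482 + sqrt(220 + 109)) = 9919 + 1/(-5482 + sqrt(329))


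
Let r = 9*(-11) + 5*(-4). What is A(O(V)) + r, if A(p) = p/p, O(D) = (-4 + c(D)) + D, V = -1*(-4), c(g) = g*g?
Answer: -118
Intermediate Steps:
c(g) = g²
V = 4
O(D) = -4 + D + D² (O(D) = (-4 + D²) + D = -4 + D + D²)
A(p) = 1
r = -119 (r = -99 - 20 = -119)
A(O(V)) + r = 1 - 119 = -118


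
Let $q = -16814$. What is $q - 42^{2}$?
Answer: $-18578$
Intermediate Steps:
$q - 42^{2} = -16814 - 42^{2} = -16814 - 1764 = -18578$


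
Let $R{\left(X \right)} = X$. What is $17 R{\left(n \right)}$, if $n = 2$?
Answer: $34$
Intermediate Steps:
$17 R{\left(n \right)} = 17 \cdot 2 = 34$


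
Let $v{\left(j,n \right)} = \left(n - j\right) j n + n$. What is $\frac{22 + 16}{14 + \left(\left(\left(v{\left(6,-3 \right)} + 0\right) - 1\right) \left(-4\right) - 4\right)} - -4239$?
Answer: $\frac{1318310}{311} \approx 4238.9$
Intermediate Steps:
$v{\left(j,n \right)} = n + j n \left(n - j\right)$ ($v{\left(j,n \right)} = j \left(n - j\right) n + n = j n \left(n - j\right) + n = n + j n \left(n - j\right)$)
$\frac{22 + 16}{14 + \left(\left(\left(v{\left(6,-3 \right)} + 0\right) - 1\right) \left(-4\right) - 4\right)} - -4239 = \frac{22 + 16}{14 + \left(\left(\left(- 3 \left(1 - 6^{2} + 6 \left(-3\right)\right) + 0\right) - 1\right) \left(-4\right) - 4\right)} - -4239 = \frac{1}{14 + \left(\left(\left(- 3 \left(1 - 36 - 18\right) + 0\right) - 1\right) \left(-4\right) - 4\right)} 38 + 4239 = \frac{1}{14 + \left(\left(\left(\left(-3\right) \left(-53\right) + 0\right) - 1\right) \left(-4\right) - 4\right)} 38 + 4239 = \frac{1}{14 + \left(\left(\left(159 + 0\right) - 1\right) \left(-4\right) - 4\right)} 38 + 4239 = \frac{1}{14 + \left(\left(159 - 1\right) \left(-4\right) - 4\right)} 38 + 4239 = \frac{1}{14 + \left(158 \left(-4\right) - 4\right)} 38 + 4239 = \frac{1}{14 - 636} \cdot 38 + 4239 = \frac{1}{-622} \cdot 38 + 4239 = \left(- \frac{1}{622}\right) 38 + 4239 = - \frac{19}{311} + 4239 = \frac{1318310}{311}$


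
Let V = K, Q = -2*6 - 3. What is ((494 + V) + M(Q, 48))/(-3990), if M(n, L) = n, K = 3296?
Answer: -755/798 ≈ -0.94612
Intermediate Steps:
Q = -15 (Q = -12 - 3 = -15)
V = 3296
((494 + V) + M(Q, 48))/(-3990) = ((494 + 3296) - 15)/(-3990) = (3790 - 15)*(-1/3990) = 3775*(-1/3990) = -755/798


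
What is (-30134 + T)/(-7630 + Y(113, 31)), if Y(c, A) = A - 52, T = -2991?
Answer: 33125/7651 ≈ 4.3295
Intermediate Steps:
Y(c, A) = -52 + A
(-30134 + T)/(-7630 + Y(113, 31)) = (-30134 - 2991)/(-7630 + (-52 + 31)) = -33125/(-7630 - 21) = -33125/(-7651) = -33125*(-1/7651) = 33125/7651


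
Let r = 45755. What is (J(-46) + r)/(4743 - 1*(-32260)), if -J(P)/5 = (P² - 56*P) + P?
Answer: 22525/37003 ≈ 0.60873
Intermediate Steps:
J(P) = -5*P² + 275*P (J(P) = -5*((P² - 56*P) + P) = -5*(P² - 55*P) = -5*P² + 275*P)
(J(-46) + r)/(4743 - 1*(-32260)) = (5*(-46)*(55 - 1*(-46)) + 45755)/(4743 - 1*(-32260)) = (5*(-46)*(55 + 46) + 45755)/(4743 + 32260) = (5*(-46)*101 + 45755)/37003 = (-23230 + 45755)*(1/37003) = 22525*(1/37003) = 22525/37003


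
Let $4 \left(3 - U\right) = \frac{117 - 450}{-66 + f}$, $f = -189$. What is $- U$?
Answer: $- \frac{909}{340} \approx -2.6735$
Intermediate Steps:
$U = \frac{909}{340}$ ($U = 3 - \frac{\left(117 - 450\right) \frac{1}{-66 - 189}}{4} = 3 - \frac{\left(-333\right) \frac{1}{-255}}{4} = 3 - \frac{\left(-333\right) \left(- \frac{1}{255}\right)}{4} = 3 - \frac{111}{340} = \frac{909}{340} \approx 2.6735$)
$- U = \left(-1\right) \frac{909}{340} = - \frac{909}{340}$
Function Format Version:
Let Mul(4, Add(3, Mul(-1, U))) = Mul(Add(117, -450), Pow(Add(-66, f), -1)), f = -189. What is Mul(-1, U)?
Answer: Rational(-909, 340) ≈ -2.6735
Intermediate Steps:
U = Rational(909, 340) (U = Add(3, Mul(Rational(-1, 4), Mul(Add(117, -450), Pow(Add(-66, -189), -1)))) = Add(3, Mul(Rational(-1, 4), Mul(-333, Pow(-255, -1)))) = Add(3, Mul(Rational(-1, 4), Mul(-333, Rational(-1, 255)))) = Add(3, Mul(Rational(-1, 4), Rational(111, 85))) = Add(3, Rational(-111, 340)) = Rational(909, 340) ≈ 2.6735)
Mul(-1, U) = Mul(-1, Rational(909, 340)) = Rational(-909, 340)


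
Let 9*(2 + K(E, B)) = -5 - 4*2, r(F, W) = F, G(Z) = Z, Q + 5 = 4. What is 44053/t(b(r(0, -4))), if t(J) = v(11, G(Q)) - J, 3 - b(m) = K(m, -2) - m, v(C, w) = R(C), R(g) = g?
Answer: 396477/41 ≈ 9670.2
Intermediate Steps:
Q = -1 (Q = -5 + 4 = -1)
v(C, w) = C
K(E, B) = -31/9 (K(E, B) = -2 + (-5 - 4*2)/9 = -2 + (-5 - 8)/9 = -2 + (1/9)*(-13) = -2 - 13/9 = -31/9)
b(m) = 58/9 + m (b(m) = 3 - (-31/9 - m) = 3 + (31/9 + m) = 58/9 + m)
t(J) = 11 - J
44053/t(b(r(0, -4))) = 44053/(11 - (58/9 + 0)) = 44053/(11 - 1*58/9) = 44053/(11 - 58/9) = 44053/(41/9) = 44053*(9/41) = 396477/41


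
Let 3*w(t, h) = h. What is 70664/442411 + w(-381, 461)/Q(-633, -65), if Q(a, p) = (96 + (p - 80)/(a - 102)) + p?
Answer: 10317687183/2028896846 ≈ 5.0854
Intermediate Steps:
w(t, h) = h/3
Q(a, p) = 96 + p + (-80 + p)/(-102 + a) (Q(a, p) = (96 + (-80 + p)/(-102 + a)) + p = 96 + p + (-80 + p)/(-102 + a))
70664/442411 + w(-381, 461)/Q(-633, -65) = 70664/442411 + ((⅓)*461)/(((-9872 - 101*(-65) + 96*(-633) - 633*(-65))/(-102 - 633))) = 70664*(1/442411) + 461/(3*(((-9872 + 6565 - 60768 + 41145)/(-735)))) = 70664/442411 + 461/(3*((-1/735*(-22930)))) = 70664/442411 + 461/(3*(4586/147)) = 70664/442411 + (461/3)*(147/4586) = 70664/442411 + 22589/4586 = 10317687183/2028896846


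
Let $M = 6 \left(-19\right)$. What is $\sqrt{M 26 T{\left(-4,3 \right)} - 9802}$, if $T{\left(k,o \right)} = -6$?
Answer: $\sqrt{7982} \approx 89.342$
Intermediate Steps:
$M = -114$
$\sqrt{M 26 T{\left(-4,3 \right)} - 9802} = \sqrt{\left(-114\right) 26 \left(-6\right) - 9802} = \sqrt{\left(-2964\right) \left(-6\right) - 9802} = \sqrt{17784 - 9802} = \sqrt{7982}$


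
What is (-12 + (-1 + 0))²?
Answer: 169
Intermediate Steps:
(-12 + (-1 + 0))² = (-12 - 1)² = (-13)² = 169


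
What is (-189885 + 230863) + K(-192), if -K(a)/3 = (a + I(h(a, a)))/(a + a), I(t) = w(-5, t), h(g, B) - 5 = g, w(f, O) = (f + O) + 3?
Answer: 5244803/128 ≈ 40975.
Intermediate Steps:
w(f, O) = 3 + O + f (w(f, O) = (O + f) + 3 = 3 + O + f)
h(g, B) = 5 + g
I(t) = -2 + t (I(t) = 3 + t - 5 = -2 + t)
K(a) = -3*(3 + 2*a)/(2*a) (K(a) = -3*(a + (-2 + (5 + a)))/(a + a) = -3*(a + (3 + a))/(2*a) = -3*(3 + 2*a)*1/(2*a) = -3*(3 + 2*a)/(2*a))
(-189885 + 230863) + K(-192) = (-189885 + 230863) + (-3 - 9/2/(-192)) = 40978 + (-3 - 9/2*(-1/192)) = 40978 + (-3 + 3/128) = 40978 - 381/128 = 5244803/128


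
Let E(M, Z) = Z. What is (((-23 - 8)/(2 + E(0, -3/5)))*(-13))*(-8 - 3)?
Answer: -22165/7 ≈ -3166.4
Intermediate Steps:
(((-23 - 8)/(2 + E(0, -3/5)))*(-13))*(-8 - 3) = (((-23 - 8)/(2 - 3/5))*(-13))*(-8 - 3) = (-31/(2 - 3*1/5)*(-13))*(-11) = (-31/(2 - 3/5)*(-13))*(-11) = (-31/7/5*(-13))*(-11) = (-31*5/7*(-13))*(-11) = -155/7*(-13)*(-11) = (2015/7)*(-11) = -22165/7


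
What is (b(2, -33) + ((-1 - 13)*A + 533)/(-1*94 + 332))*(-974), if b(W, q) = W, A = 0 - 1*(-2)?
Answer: -477747/119 ≈ -4014.7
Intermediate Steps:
A = 2 (A = 0 + 2 = 2)
(b(2, -33) + ((-1 - 13)*A + 533)/(-1*94 + 332))*(-974) = (2 + ((-1 - 13)*2 + 533)/(-1*94 + 332))*(-974) = (2 + (-14*2 + 533)/(-94 + 332))*(-974) = (2 + (-28 + 533)/238)*(-974) = (2 + 505*(1/238))*(-974) = (2 + 505/238)*(-974) = (981/238)*(-974) = -477747/119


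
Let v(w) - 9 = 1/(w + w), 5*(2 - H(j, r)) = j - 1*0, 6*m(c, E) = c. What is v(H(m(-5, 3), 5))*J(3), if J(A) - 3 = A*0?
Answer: 360/13 ≈ 27.692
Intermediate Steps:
m(c, E) = c/6
H(j, r) = 2 - j/5 (H(j, r) = 2 - (j - 1*0)/5 = 2 - (j + 0)/5 = 2 - j/5)
v(w) = 9 + 1/(2*w) (v(w) = 9 + 1/(w + w) = 9 + 1/(2*w))
J(A) = 3 (J(A) = 3 + A*0 = 3 + 0 = 3)
v(H(m(-5, 3), 5))*J(3) = (9 + 1/(2*(2 - (-5)/30)))*3 = (9 + 1/(2*(2 - 1/5*(-5/6))))*3 = (9 + 1/(2*(2 + 1/6)))*3 = (9 + 1/(2*(13/6)))*3 = (9 + (1/2)*(6/13))*3 = (9 + 3/13)*3 = (120/13)*3 = 360/13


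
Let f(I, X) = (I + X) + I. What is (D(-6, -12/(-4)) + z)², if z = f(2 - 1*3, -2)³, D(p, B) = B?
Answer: 3721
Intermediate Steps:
f(I, X) = X + 2*I
z = -64 (z = (-2 + 2*(2 - 1*3))³ = (-2 + 2*(2 - 3))³ = (-2 + 2*(-1))³ = (-2 - 2)³ = (-4)³ = -64)
(D(-6, -12/(-4)) + z)² = (-12/(-4) - 64)² = (-12*(-¼) - 64)² = (3 - 64)² = (-61)² = 3721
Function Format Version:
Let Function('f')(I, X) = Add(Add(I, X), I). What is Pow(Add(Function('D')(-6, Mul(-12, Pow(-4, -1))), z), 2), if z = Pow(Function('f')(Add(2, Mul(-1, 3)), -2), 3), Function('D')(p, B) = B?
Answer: 3721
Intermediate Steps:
Function('f')(I, X) = Add(X, Mul(2, I))
z = -64 (z = Pow(Add(-2, Mul(2, Add(2, Mul(-1, 3)))), 3) = Pow(Add(-2, Mul(2, Add(2, -3))), 3) = Pow(Add(-2, Mul(2, -1)), 3) = Pow(Add(-2, -2), 3) = Pow(-4, 3) = -64)
Pow(Add(Function('D')(-6, Mul(-12, Pow(-4, -1))), z), 2) = Pow(Add(Mul(-12, Pow(-4, -1)), -64), 2) = Pow(Add(Mul(-12, Rational(-1, 4)), -64), 2) = Pow(Add(3, -64), 2) = Pow(-61, 2) = 3721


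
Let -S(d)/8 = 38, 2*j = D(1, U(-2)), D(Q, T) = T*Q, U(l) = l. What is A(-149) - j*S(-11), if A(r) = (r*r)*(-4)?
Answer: -89108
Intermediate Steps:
D(Q, T) = Q*T
A(r) = -4*r² (A(r) = r²*(-4) = -4*r²)
j = -1 (j = (1*(-2))/2 = (½)*(-2) = -1)
S(d) = -304 (S(d) = -8*38 = -304)
A(-149) - j*S(-11) = -4*(-149)² - (-1)*(-304) = -4*22201 - 1*304 = -88804 - 304 = -89108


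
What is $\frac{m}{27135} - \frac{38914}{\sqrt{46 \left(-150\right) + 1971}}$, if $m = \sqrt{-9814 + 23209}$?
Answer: $\frac{\sqrt{13395}}{27135} + \frac{38914 i \sqrt{4929}}{4929} \approx 0.0042652 + 554.28 i$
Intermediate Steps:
$m = \sqrt{13395} \approx 115.74$
$\frac{m}{27135} - \frac{38914}{\sqrt{46 \left(-150\right) + 1971}} = \frac{\sqrt{13395}}{27135} - \frac{38914}{\sqrt{46 \left(-150\right) + 1971}} = \sqrt{13395} \cdot \frac{1}{27135} - \frac{38914}{\sqrt{-6900 + 1971}} = \frac{\sqrt{13395}}{27135} - \frac{38914}{\sqrt{-4929}} = \frac{\sqrt{13395}}{27135} - \frac{38914}{i \sqrt{4929}} = \frac{\sqrt{13395}}{27135} - 38914 \left(- \frac{i \sqrt{4929}}{4929}\right) = \frac{\sqrt{13395}}{27135} + \frac{38914 i \sqrt{4929}}{4929}$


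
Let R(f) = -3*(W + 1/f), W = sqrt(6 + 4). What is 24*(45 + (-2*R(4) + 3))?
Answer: 1188 + 144*sqrt(10) ≈ 1643.4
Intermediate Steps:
W = sqrt(10) ≈ 3.1623
R(f) = -3*sqrt(10) - 3/f (R(f) = -3*(sqrt(10) + 1/f) = -3*sqrt(10) - 3/f)
24*(45 + (-2*R(4) + 3)) = 24*(45 + (-2*(-3*sqrt(10) - 3/4) + 3)) = 24*(45 + (-2*(-3/4 - 3*sqrt(10)) + 3)) = 24*(45 + ((3/2 + 6*sqrt(10)) + 3)) = 24*(45 + (9/2 + 6*sqrt(10))) = 24*(99/2 + 6*sqrt(10)) = 1188 + 144*sqrt(10)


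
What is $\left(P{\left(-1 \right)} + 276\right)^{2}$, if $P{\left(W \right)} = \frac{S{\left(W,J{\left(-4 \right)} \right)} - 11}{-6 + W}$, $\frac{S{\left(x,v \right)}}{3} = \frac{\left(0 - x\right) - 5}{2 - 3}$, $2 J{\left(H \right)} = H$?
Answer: $\frac{3728761}{49} \approx 76097.0$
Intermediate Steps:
$J{\left(H \right)} = \frac{H}{2}$
$S{\left(x,v \right)} = 15 + 3 x$ ($S{\left(x,v \right)} = 3 \frac{\left(0 - x\right) - 5}{2 - 3} = 3 \frac{- x - 5}{-1} = 3 \left(-5 - x\right) \left(-1\right) = 3 \left(5 + x\right) = 15 + 3 x$)
$P{\left(W \right)} = \frac{4 + 3 W}{-6 + W}$ ($P{\left(W \right)} = \frac{\left(15 + 3 W\right) - 11}{-6 + W} = \frac{4 + 3 W}{-6 + W}$)
$\left(P{\left(-1 \right)} + 276\right)^{2} = \left(\frac{4 + 3 \left(-1\right)}{-6 - 1} + 276\right)^{2} = \left(\frac{4 - 3}{-7} + 276\right)^{2} = \left(\left(- \frac{1}{7}\right) 1 + 276\right)^{2} = \left(- \frac{1}{7} + 276\right)^{2} = \left(\frac{1931}{7}\right)^{2} = \frac{3728761}{49}$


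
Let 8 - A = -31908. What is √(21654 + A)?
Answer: √53570 ≈ 231.45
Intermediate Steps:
A = 31916 (A = 8 - 1*(-31908) = 8 + 31908 = 31916)
√(21654 + A) = √(21654 + 31916) = √53570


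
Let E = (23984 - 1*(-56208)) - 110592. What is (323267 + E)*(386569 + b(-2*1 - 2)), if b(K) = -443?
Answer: 113083563242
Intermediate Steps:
E = -30400 (E = (23984 + 56208) - 110592 = 80192 - 110592 = -30400)
(323267 + E)*(386569 + b(-2*1 - 2)) = (323267 - 30400)*(386569 - 443) = 292867*386126 = 113083563242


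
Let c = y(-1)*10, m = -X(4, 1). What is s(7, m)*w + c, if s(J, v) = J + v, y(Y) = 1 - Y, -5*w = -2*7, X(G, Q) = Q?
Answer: 184/5 ≈ 36.800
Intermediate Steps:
w = 14/5 (w = -(-2)*7/5 = -⅕*(-14) = 14/5 ≈ 2.8000)
m = -1 (m = -1*1 = -1)
c = 20 (c = (1 - 1*(-1))*10 = (1 + 1)*10 = 2*10 = 20)
s(7, m)*w + c = (7 - 1)*(14/5) + 20 = 6*(14/5) + 20 = 84/5 + 20 = 184/5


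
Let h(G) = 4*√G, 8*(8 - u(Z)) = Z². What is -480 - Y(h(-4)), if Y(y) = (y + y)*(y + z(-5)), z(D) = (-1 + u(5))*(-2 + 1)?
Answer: -352 + 62*I ≈ -352.0 + 62.0*I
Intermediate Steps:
u(Z) = 8 - Z²/8
z(D) = -31/8 (z(D) = (-1 + (8 - ⅛*5²))*(-2 + 1) = (-1 + (8 - ⅛*25))*(-1) = (-1 + (8 - 25/8))*(-1) = (-1 + 39/8)*(-1) = (31/8)*(-1) = -31/8)
Y(y) = 2*y*(-31/8 + y) (Y(y) = (y + y)*(y - 31/8) = (2*y)*(-31/8 + y) = 2*y*(-31/8 + y))
-480 - Y(h(-4)) = -480 - 4*√(-4)*(-31 + 8*(4*√(-4)))/4 = -480 - 4*(2*I)*(-31 + 8*(4*(2*I)))/4 = -480 - 8*I*(-31 + 8*(8*I))/4 = -480 - 8*I*(-31 + 64*I)/4 = -480 - 2*I*(-31 + 64*I)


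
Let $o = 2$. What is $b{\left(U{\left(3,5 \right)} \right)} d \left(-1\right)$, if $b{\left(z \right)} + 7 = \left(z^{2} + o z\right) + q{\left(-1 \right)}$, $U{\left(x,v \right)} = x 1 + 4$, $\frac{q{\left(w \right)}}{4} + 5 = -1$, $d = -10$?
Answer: $320$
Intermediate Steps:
$q{\left(w \right)} = -24$ ($q{\left(w \right)} = -20 + 4 \left(-1\right) = -20 - 4 = -24$)
$U{\left(x,v \right)} = 4 + x$ ($U{\left(x,v \right)} = x + 4 = 4 + x$)
$b{\left(z \right)} = -31 + z^{2} + 2 z$ ($b{\left(z \right)} = -7 - \left(24 - z^{2} - 2 z\right) = -7 + \left(-24 + z^{2} + 2 z\right) = -31 + z^{2} + 2 z$)
$b{\left(U{\left(3,5 \right)} \right)} d \left(-1\right) = \left(-31 + \left(4 + 3\right)^{2} + 2 \left(4 + 3\right)\right) \left(-10\right) \left(-1\right) = \left(-31 + 7^{2} + 2 \cdot 7\right) \left(-10\right) \left(-1\right) = \left(-31 + 49 + 14\right) \left(-10\right) \left(-1\right) = 32 \left(-10\right) \left(-1\right) = \left(-320\right) \left(-1\right) = 320$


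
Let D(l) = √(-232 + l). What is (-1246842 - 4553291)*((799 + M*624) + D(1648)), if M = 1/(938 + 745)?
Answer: -2601052243451/561 - 11600266*√354 ≈ -4.8547e+9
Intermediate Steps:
M = 1/1683 ≈ 0.00059418
(-1246842 - 4553291)*((799 + M*624) + D(1648)) = (-1246842 - 4553291)*((799 + (1/1683)*624) + √(-232 + 1648)) = -5800133*((799 + 208/561) + √1416) = -5800133*(448447/561 + 2*√354) = -2601052243451/561 - 11600266*√354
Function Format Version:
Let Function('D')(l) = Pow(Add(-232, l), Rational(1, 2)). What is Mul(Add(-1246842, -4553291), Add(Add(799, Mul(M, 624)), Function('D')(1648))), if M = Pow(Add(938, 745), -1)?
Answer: Add(Rational(-2601052243451, 561), Mul(-11600266, Pow(354, Rational(1, 2)))) ≈ -4.8547e+9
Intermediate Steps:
M = Rational(1, 1683) (M = Pow(1683, -1) = Rational(1, 1683) ≈ 0.00059418)
Mul(Add(-1246842, -4553291), Add(Add(799, Mul(M, 624)), Function('D')(1648))) = Mul(Add(-1246842, -4553291), Add(Add(799, Mul(Rational(1, 1683), 624)), Pow(Add(-232, 1648), Rational(1, 2)))) = Mul(-5800133, Add(Add(799, Rational(208, 561)), Pow(1416, Rational(1, 2)))) = Mul(-5800133, Add(Rational(448447, 561), Mul(2, Pow(354, Rational(1, 2))))) = Add(Rational(-2601052243451, 561), Mul(-11600266, Pow(354, Rational(1, 2))))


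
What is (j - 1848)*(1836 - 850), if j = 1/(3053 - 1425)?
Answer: -1483211699/814 ≈ -1.8221e+6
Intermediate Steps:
j = 1/1628 ≈ 0.00061425
(j - 1848)*(1836 - 850) = (1/1628 - 1848)*(1836 - 850) = -3008543/1628*986 = -1483211699/814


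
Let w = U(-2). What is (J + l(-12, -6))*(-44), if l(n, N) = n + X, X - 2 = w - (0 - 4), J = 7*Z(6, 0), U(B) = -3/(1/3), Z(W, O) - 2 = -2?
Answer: 660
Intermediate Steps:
Z(W, O) = 0 (Z(W, O) = 2 - 2 = 0)
U(B) = -9 (U(B) = -3/1/3 = -3*3 = -9)
J = 0 (J = 7*0 = 0)
w = -9
X = -3 (X = 2 + (-9 - (0 - 4)) = 2 + (-9 - 1*(-4)) = 2 + (-9 + 4) = 2 - 5 = -3)
l(n, N) = -3 + n (l(n, N) = n - 3 = -3 + n)
(J + l(-12, -6))*(-44) = (0 + (-3 - 12))*(-44) = (0 - 15)*(-44) = -15*(-44) = 660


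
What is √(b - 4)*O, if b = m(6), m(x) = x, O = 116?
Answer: 116*√2 ≈ 164.05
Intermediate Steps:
b = 6
√(b - 4)*O = √(6 - 4)*116 = √2*116 = 116*√2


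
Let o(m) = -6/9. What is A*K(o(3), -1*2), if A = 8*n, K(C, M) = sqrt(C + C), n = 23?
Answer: 368*I*sqrt(3)/3 ≈ 212.46*I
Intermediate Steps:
o(m) = -2/3 (o(m) = -6*1/9 = -2/3)
K(C, M) = sqrt(2)*sqrt(C) (K(C, M) = sqrt(2*C) = sqrt(2)*sqrt(C))
A = 184 (A = 8*23 = 184)
A*K(o(3), -1*2) = 184*(sqrt(2)*sqrt(-2/3)) = 184*(sqrt(2)*(I*sqrt(6)/3)) = 184*(2*I*sqrt(3)/3) = 368*I*sqrt(3)/3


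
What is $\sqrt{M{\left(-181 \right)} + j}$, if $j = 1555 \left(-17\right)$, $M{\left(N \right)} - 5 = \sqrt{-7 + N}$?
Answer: $\sqrt{-26430 + 2 i \sqrt{47}} \approx 0.0422 + 162.57 i$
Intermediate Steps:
$M{\left(N \right)} = 5 + \sqrt{-7 + N}$
$j = -26435$
$\sqrt{M{\left(-181 \right)} + j} = \sqrt{\left(5 + \sqrt{-7 - 181}\right) - 26435} = \sqrt{\left(5 + \sqrt{-188}\right) - 26435} = \sqrt{\left(5 + 2 i \sqrt{47}\right) - 26435} = \sqrt{-26430 + 2 i \sqrt{47}}$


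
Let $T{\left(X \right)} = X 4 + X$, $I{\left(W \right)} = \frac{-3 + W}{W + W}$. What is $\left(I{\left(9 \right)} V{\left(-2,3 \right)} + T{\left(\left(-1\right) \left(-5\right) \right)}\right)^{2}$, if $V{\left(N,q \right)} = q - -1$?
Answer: $\frac{6241}{9} \approx 693.44$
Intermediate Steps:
$I{\left(W \right)} = \frac{-3 + W}{2 W}$
$V{\left(N,q \right)} = 1 + q$ ($V{\left(N,q \right)} = q + 1 = 1 + q$)
$T{\left(X \right)} = 5 X$ ($T{\left(X \right)} = 4 X + X = 5 X$)
$\left(I{\left(9 \right)} V{\left(-2,3 \right)} + T{\left(\left(-1\right) \left(-5\right) \right)}\right)^{2} = \left(\frac{-3 + 9}{2 \cdot 9} \left(1 + 3\right) + 5 \left(\left(-1\right) \left(-5\right)\right)\right)^{2} = \left(\frac{1}{2} \cdot \frac{1}{9} \cdot 6 \cdot 4 + 5 \cdot 5\right)^{2} = \left(\frac{1}{3} \cdot 4 + 25\right)^{2} = \left(\frac{4}{3} + 25\right)^{2} = \left(\frac{79}{3}\right)^{2} = \frac{6241}{9}$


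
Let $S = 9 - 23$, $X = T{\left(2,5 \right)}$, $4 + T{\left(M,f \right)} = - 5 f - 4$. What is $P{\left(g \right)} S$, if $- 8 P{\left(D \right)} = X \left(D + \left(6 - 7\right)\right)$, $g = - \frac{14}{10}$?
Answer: $\frac{693}{5} \approx 138.6$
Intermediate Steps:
$T{\left(M,f \right)} = -8 - 5 f$ ($T{\left(M,f \right)} = -4 - \left(4 + 5 f\right) = -8 - 5 f$)
$X = -33$ ($X = -8 - 25 = -33$)
$S = -14$
$g = - \frac{7}{5}$ ($g = \left(-14\right) \frac{1}{10} = - \frac{7}{5} \approx -1.4$)
$P{\left(D \right)} = - \frac{33}{8} + \frac{33 D}{8}$ ($P{\left(D \right)} = - \frac{\left(-33\right) \left(D + \left(6 - 7\right)\right)}{8} = - \frac{\left(-33\right) \left(D - 1\right)}{8} = - \frac{\left(-33\right) \left(-1 + D\right)}{8} = - \frac{33 - 33 D}{8} = - \frac{33}{8} + \frac{33 D}{8}$)
$P{\left(g \right)} S = \left(- \frac{33}{8} + \frac{33}{8} \left(- \frac{7}{5}\right)\right) \left(-14\right) = \left(- \frac{33}{8} - \frac{231}{40}\right) \left(-14\right) = \left(- \frac{99}{10}\right) \left(-14\right) = \frac{693}{5}$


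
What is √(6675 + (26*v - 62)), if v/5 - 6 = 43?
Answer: √12983 ≈ 113.94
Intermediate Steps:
v = 245 (v = 30 + 5*43 = 30 + 215 = 245)
√(6675 + (26*v - 62)) = √(6675 + (26*245 - 62)) = √(6675 + (6370 - 62)) = √(6675 + 6308) = √12983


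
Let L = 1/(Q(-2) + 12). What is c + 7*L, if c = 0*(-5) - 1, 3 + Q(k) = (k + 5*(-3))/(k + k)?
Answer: -25/53 ≈ -0.47170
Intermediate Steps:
Q(k) = -3 + (-15 + k)/(2*k) (Q(k) = -3 + (k + 5*(-3))/(k + k) = -3 + (k - 15)/((2*k)) = -3 + (-15 + k)*(1/(2*k)) = -3 + (-15 + k)/(2*k))
c = -1 (c = 0 - 1 = -1)
L = 4/53 (L = 1/((5/2)*(-3 - 1*(-2))/(-2) + 12) = 1/((5/2)*(-1/2)*(-3 + 2) + 12) = 1/((5/2)*(-1/2)*(-1) + 12) = 1/(5/4 + 12) = 1/(53/4) = 4/53 ≈ 0.075472)
c + 7*L = -1 + 7*(4/53) = -1 + 28/53 = -25/53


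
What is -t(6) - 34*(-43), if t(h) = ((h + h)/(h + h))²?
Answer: 1461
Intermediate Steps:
t(h) = 1 (t(h) = ((2*h)/((2*h)))² = ((2*h)*(1/(2*h)))² = 1² = 1)
-t(6) - 34*(-43) = -1*1 - 34*(-43) = -1 + 1462 = 1461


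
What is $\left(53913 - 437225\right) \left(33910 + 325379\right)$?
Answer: $-137719785168$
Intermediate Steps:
$\left(53913 - 437225\right) \left(33910 + 325379\right) = \left(-383312\right) 359289 = -137719785168$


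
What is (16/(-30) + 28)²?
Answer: 169744/225 ≈ 754.42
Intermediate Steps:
(16/(-30) + 28)² = (16*(-1/30) + 28)² = (-8/15 + 28)² = (412/15)² = 169744/225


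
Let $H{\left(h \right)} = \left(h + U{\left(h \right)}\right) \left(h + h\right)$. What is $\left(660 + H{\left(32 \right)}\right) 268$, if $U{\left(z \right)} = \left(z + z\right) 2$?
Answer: $2921200$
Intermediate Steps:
$U{\left(z \right)} = 4 z$ ($U{\left(z \right)} = 2 z 2 = 4 z$)
$H{\left(h \right)} = 10 h^{2}$ ($H{\left(h \right)} = \left(h + 4 h\right) \left(h + h\right) = 5 h 2 h = 10 h^{2}$)
$\left(660 + H{\left(32 \right)}\right) 268 = \left(660 + 10 \cdot 32^{2}\right) 268 = \left(660 + 10 \cdot 1024\right) 268 = \left(660 + 10240\right) 268 = 10900 \cdot 268 = 2921200$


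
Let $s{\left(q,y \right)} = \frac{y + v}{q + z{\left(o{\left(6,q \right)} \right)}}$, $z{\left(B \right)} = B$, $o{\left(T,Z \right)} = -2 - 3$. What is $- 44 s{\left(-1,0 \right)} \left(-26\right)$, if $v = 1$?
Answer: $- \frac{572}{3} \approx -190.67$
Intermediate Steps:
$o{\left(T,Z \right)} = -5$ ($o{\left(T,Z \right)} = -2 - 3 = -5$)
$s{\left(q,y \right)} = \frac{1 + y}{-5 + q}$ ($s{\left(q,y \right)} = \frac{y + 1}{q - 5} = \frac{1 + y}{-5 + q}$)
$- 44 s{\left(-1,0 \right)} \left(-26\right) = - 44 \frac{1 + 0}{-5 - 1} \left(-26\right) = - 44 \frac{1}{-6} \cdot 1 \left(-26\right) = - 44 \left(\left(- \frac{1}{6}\right) 1\right) \left(-26\right) = \left(-44\right) \left(- \frac{1}{6}\right) \left(-26\right) = \frac{22}{3} \left(-26\right) = - \frac{572}{3}$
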